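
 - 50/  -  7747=50/7747 = 0.01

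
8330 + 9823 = 18153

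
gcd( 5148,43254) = 18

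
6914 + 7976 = 14890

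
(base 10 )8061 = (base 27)b1f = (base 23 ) f5b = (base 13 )3891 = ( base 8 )17575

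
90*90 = 8100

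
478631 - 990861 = - 512230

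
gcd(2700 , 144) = 36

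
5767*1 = 5767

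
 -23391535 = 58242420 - 81633955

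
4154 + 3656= 7810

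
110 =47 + 63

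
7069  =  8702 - 1633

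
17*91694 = 1558798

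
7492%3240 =1012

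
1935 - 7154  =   - 5219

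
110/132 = 5/6= 0.83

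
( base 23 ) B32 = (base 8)13402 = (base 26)8ie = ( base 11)4475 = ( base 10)5890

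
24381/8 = 24381/8  =  3047.62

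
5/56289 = 5/56289 =0.00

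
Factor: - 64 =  - 2^6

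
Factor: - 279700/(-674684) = 69925/168671 = 5^2*31^( - 1)*2797^1 * 5441^( - 1)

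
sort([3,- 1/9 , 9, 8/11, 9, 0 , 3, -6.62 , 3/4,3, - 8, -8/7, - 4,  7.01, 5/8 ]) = [ - 8, - 6.62, - 4 ,  -  8/7, - 1/9,  0, 5/8, 8/11 , 3/4 , 3,3,3, 7.01, 9,  9 ]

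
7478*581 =4344718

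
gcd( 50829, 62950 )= 1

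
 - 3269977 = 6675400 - 9945377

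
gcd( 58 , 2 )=2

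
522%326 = 196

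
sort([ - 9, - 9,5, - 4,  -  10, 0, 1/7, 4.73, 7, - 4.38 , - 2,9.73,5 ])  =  [ - 10, - 9, - 9, - 4.38, - 4, -2, 0, 1/7, 4.73,5, 5,7, 9.73 ] 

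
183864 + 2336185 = 2520049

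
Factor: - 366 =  - 2^1*3^1*61^1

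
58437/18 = 6493/2=3246.50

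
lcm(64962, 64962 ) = 64962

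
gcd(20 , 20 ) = 20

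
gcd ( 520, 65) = 65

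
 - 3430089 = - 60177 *57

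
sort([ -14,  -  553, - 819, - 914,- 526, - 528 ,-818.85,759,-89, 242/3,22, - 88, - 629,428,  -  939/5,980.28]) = [ - 914, - 819, - 818.85, - 629,-553,-528,-526,- 939/5, - 89, - 88, - 14, 22,242/3,428, 759 , 980.28] 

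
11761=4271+7490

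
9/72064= 9/72064 = 0.00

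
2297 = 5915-3618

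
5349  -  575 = 4774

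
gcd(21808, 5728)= 16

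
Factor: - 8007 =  - 3^1*17^1*157^1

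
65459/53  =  65459/53  =  1235.08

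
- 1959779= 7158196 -9117975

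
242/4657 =242/4657 = 0.05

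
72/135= 8/15=0.53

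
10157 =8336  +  1821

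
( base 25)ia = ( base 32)EC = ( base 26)HI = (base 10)460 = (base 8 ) 714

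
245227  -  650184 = -404957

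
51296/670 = 25648/335 = 76.56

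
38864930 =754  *51545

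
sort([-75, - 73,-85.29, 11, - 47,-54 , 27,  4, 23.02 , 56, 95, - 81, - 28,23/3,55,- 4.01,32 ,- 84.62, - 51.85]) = [- 85.29 , -84.62, - 81,  -  75,  -  73, - 54,-51.85,-47,- 28, - 4.01, 4,23/3,11,23.02, 27, 32,55,56, 95]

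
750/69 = 250/23= 10.87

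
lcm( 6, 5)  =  30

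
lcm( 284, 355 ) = 1420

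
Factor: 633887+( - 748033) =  - 2^1 * 57073^1=   - 114146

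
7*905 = 6335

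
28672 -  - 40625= 69297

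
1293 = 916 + 377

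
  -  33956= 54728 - 88684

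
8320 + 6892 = 15212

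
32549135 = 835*38981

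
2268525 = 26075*87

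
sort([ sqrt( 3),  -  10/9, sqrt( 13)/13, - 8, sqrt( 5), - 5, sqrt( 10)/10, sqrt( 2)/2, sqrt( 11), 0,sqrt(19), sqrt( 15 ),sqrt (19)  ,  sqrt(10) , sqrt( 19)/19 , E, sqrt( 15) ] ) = [ - 8, - 5,  -  10/9,0, sqrt( 19) /19, sqrt(13)/13,sqrt(10) /10, sqrt( 2 ) /2, sqrt( 3), sqrt(  5) , E, sqrt(10), sqrt(11), sqrt(15)  ,  sqrt( 15),  sqrt(19),sqrt (19)] 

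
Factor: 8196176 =2^4*17^1*30133^1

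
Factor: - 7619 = - 19^1*401^1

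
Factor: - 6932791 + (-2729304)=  - 5^1*61^1*79^1*401^1 = - 9662095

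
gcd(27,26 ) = 1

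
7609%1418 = 519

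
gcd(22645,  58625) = 35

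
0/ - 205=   0/1= - 0.00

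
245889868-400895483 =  - 155005615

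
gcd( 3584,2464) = 224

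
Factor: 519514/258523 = 842/419 = 2^1 * 419^( - 1 )*421^1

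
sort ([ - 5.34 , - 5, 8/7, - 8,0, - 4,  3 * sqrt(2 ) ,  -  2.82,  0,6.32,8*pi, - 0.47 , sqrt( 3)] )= [ - 8 ,-5.34, - 5, - 4,-2.82, -0.47, 0,0, 8/7,sqrt( 3) , 3*sqrt(2) , 6.32, 8 * pi ]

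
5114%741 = 668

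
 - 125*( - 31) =3875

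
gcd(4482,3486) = 498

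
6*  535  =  3210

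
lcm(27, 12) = 108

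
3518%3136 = 382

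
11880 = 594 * 20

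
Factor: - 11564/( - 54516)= 3^( - 1)*7^1*11^ ( - 1)  =  7/33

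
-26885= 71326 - 98211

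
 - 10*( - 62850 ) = 628500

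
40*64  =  2560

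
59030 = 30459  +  28571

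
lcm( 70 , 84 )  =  420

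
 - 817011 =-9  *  90779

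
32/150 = 16/75 = 0.21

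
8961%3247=2467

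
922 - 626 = 296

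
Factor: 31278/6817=78/17  =  2^1 * 3^1*13^1 * 17^ (-1)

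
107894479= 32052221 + 75842258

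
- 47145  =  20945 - 68090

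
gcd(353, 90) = 1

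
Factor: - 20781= - 3^2*2309^1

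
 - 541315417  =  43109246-584424663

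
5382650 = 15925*338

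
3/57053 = 3/57053 = 0.00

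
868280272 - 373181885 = 495098387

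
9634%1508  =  586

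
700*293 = 205100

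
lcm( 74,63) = 4662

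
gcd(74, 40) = 2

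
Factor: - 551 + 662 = 3^1*37^1 = 111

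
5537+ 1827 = 7364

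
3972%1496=980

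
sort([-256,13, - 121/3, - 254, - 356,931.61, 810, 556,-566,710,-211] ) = [ - 566, - 356, - 256,-254, - 211,  -  121/3 , 13,556 , 710,810, 931.61] 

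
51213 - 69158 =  - 17945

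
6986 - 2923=4063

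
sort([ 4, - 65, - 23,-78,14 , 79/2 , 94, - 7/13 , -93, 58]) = [ - 93, - 78, - 65, - 23, - 7/13, 4,14,79/2 , 58,  94] 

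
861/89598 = 287/29866 = 0.01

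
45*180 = 8100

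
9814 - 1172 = 8642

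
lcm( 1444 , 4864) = 92416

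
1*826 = 826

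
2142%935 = 272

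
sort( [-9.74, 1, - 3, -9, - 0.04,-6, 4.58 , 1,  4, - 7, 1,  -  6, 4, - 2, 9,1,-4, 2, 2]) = [-9.74,-9, - 7,-6, - 6 ,-4,-3,  -  2,-0.04,  1,1,1,1, 2, 2, 4, 4,  4.58, 9]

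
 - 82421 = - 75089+-7332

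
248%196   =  52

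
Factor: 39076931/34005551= 17^1*23^1*139^1*719^1 *34005551^( - 1 )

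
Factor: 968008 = 2^3*121001^1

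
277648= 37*7504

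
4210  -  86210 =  - 82000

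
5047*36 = 181692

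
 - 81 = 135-216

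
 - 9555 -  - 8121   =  -1434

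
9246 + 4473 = 13719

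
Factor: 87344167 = 823^1*106129^1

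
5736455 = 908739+4827716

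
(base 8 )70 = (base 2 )111000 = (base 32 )1O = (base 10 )56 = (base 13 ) 44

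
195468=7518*26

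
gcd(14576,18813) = 1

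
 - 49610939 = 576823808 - 626434747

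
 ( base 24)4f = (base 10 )111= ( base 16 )6f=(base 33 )3c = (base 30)3L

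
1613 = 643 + 970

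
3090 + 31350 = 34440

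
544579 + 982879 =1527458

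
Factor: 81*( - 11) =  - 891= - 3^4*11^1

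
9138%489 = 336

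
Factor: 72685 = 5^1*14537^1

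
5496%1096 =16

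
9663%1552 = 351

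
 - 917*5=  - 4585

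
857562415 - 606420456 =251141959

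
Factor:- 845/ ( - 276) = 2^( - 2)*3^ ( - 1 )*5^1*13^2*23^(  -  1 )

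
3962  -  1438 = 2524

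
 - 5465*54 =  - 295110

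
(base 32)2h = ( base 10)81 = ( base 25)36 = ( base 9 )100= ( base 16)51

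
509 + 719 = 1228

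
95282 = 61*1562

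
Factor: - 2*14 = -2^2*7^1 = -28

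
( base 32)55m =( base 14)1D0A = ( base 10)5302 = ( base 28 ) 6LA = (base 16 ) 14b6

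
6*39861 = 239166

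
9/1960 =9/1960  =  0.00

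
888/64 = 111/8  =  13.88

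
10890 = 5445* 2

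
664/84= 166/21 = 7.90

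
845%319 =207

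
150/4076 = 75/2038= 0.04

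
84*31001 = 2604084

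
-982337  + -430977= - 1413314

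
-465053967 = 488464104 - 953518071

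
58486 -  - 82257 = 140743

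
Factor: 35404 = 2^2*53^1* 167^1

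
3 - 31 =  - 28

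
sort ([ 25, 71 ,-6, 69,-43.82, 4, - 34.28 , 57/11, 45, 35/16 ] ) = [ -43.82,-34.28, - 6, 35/16, 4 , 57/11  ,  25, 45, 69,  71 ] 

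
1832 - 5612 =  - 3780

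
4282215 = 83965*51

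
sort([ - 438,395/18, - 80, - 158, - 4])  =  [-438, - 158, - 80,  -  4,395/18 ] 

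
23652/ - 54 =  - 438 + 0/1= -438.00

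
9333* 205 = 1913265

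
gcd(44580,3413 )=1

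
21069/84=250  +  23/28= 250.82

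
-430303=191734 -622037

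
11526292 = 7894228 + 3632064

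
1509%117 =105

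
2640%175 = 15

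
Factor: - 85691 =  - 85691^1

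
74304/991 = 74 + 970/991 = 74.98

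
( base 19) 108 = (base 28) d5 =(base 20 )i9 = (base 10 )369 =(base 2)101110001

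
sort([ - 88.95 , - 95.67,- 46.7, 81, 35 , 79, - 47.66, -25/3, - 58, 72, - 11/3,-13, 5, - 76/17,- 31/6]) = [-95.67, - 88.95, - 58, - 47.66,- 46.7, - 13, - 25/3,-31/6,  -  76/17, - 11/3,5, 35, 72, 79, 81]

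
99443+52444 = 151887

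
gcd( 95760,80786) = 2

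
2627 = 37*71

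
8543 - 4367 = 4176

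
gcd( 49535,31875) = 5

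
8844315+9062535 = 17906850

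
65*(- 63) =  - 4095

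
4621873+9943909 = 14565782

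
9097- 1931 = 7166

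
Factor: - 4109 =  - 7^1*587^1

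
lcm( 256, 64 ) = 256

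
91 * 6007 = 546637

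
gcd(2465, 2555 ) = 5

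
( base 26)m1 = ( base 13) 351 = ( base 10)573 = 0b1000111101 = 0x23D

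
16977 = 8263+8714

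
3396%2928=468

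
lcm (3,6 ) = 6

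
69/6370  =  69/6370 = 0.01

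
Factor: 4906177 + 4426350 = 9332527^1 = 9332527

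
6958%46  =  12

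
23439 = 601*39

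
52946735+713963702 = 766910437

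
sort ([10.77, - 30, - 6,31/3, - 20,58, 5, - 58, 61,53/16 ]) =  [ - 58, - 30, - 20, - 6, 53/16 , 5, 31/3,10.77, 58,61]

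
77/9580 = 77/9580 = 0.01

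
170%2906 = 170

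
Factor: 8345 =5^1*1669^1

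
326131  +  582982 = 909113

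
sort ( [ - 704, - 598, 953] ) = [ - 704, - 598, 953]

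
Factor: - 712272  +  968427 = 3^1*5^1  *17077^1 = 256155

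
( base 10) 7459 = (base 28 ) 9eb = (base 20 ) ICJ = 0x1D23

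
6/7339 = 6/7339 = 0.00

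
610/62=305/31  =  9.84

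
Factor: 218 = 2^1 * 109^1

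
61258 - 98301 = - 37043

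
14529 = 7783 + 6746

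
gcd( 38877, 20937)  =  3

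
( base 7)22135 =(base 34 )4RL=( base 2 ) 1010110111011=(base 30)65d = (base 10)5563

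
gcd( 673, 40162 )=1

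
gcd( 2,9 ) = 1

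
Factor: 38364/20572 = 69/37=3^1*23^1 * 37^( - 1)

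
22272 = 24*928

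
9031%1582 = 1121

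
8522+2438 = 10960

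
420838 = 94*4477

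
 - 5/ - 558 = 5/558 = 0.01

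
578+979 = 1557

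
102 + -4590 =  - 4488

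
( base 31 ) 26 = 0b1000100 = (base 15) 48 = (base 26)2g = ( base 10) 68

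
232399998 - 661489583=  - 429089585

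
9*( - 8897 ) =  - 80073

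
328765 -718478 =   -  389713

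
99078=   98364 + 714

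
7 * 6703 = 46921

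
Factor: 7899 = 3^1*2633^1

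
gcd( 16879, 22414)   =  1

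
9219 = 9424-205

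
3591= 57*63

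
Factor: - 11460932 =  - 2^2*7^1*53^1  *  7723^1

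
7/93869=7/93869= 0.00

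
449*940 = 422060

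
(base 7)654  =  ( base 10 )333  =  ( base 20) gd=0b101001101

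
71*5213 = 370123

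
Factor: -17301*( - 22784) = 2^8 *3^1 * 73^1*79^1*89^1 = 394185984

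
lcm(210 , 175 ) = 1050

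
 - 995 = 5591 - 6586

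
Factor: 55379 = 79^1*701^1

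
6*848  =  5088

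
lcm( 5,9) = 45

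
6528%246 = 132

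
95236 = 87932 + 7304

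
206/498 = 103/249 = 0.41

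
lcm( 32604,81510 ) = 163020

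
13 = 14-1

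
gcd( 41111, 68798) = 839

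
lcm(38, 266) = 266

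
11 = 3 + 8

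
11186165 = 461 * 24265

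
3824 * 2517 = 9625008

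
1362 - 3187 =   -  1825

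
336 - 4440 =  - 4104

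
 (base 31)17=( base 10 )38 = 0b100110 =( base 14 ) 2A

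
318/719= 318/719=0.44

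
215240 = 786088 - 570848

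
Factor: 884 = 2^2*13^1 * 17^1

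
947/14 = 947/14 = 67.64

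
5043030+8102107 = 13145137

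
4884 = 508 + 4376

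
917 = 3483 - 2566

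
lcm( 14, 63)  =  126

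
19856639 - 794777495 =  - 774920856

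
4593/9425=4593/9425 = 0.49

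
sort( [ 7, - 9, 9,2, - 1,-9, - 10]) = [ - 10, - 9, - 9, - 1,2, 7,9 ]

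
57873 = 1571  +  56302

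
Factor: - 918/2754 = - 1/3 = - 3^( - 1 )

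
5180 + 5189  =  10369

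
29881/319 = 29881/319 =93.67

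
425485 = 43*9895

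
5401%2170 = 1061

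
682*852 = 581064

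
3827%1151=374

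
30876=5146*6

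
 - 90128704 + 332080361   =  241951657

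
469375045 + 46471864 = 515846909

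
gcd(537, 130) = 1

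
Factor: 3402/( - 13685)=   -  2^1*3^5*5^( - 1 )*17^( - 1)*23^( - 1) = -486/1955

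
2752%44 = 24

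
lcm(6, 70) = 210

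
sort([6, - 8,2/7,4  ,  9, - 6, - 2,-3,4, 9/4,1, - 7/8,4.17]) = [ - 8, - 6,- 3,-2,-7/8,2/7, 1, 9/4,4,4,4.17 , 6,  9]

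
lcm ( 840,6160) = 18480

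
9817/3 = 3272 + 1/3  =  3272.33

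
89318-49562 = 39756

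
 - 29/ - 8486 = 29/8486 = 0.00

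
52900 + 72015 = 124915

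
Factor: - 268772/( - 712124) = 331/877 =331^1 * 877^ ( - 1 )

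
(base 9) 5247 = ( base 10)3850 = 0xF0A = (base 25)640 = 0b111100001010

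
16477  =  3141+13336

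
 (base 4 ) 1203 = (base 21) 4F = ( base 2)1100011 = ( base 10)99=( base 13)78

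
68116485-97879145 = -29762660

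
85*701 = 59585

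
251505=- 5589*( - 45) 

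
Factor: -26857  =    -  107^1 * 251^1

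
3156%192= 84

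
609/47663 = 87/6809 = 0.01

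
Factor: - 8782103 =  - 11^1 * 798373^1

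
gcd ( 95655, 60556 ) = 1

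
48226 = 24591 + 23635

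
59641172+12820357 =72461529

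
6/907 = 6/907 = 0.01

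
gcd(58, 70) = 2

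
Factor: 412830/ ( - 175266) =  - 22935/9737 = -3^1*5^1 * 7^( - 1)*11^1* 13^( - 1 )*107^( - 1)*139^1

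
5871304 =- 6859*( - 856)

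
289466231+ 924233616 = 1213699847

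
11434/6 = 1905 + 2/3 = 1905.67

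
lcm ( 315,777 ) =11655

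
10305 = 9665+640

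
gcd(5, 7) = 1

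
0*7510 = 0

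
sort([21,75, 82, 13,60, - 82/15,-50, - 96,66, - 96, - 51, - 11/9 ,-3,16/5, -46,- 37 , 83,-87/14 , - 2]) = [ - 96,-96,-51, - 50,-46, - 37, - 87/14, - 82/15,- 3 , - 2, - 11/9,  16/5,13,21, 60,66, 75,82, 83]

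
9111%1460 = 351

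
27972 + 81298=109270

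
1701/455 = 243/65 =3.74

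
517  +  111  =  628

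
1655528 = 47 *35224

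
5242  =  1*5242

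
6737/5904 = 6737/5904 = 1.14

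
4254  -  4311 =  - 57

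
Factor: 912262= 2^1*13^2*2699^1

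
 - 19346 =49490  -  68836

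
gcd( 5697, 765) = 9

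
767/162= 767/162 = 4.73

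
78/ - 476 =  - 39/238= -0.16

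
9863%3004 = 851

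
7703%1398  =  713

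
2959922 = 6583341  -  3623419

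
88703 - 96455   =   - 7752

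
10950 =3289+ 7661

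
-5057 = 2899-7956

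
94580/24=3940 + 5/6 = 3940.83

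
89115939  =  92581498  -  3465559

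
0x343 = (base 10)835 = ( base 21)1ig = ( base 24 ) 1AJ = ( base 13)4C3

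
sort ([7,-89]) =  [  -  89 , 7 ]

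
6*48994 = 293964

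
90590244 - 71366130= 19224114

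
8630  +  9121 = 17751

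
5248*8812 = 46245376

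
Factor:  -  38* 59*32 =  - 71744 = - 2^6*19^1*59^1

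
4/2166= 2/1083=0.00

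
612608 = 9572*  64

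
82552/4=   20638 = 20638.00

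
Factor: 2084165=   5^1*416833^1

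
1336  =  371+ 965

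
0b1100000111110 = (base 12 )3712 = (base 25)9n6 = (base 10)6206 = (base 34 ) 5CI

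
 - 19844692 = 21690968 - 41535660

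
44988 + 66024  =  111012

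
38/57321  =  38/57321 =0.00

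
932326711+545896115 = 1478222826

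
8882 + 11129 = 20011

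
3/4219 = 3/4219 =0.00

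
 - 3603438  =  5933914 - 9537352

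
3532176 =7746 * 456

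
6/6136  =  3/3068 =0.00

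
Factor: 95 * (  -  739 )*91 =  - 5^1*7^1*13^1 * 19^1* 739^1=-6388655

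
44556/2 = 22278 = 22278.00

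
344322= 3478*99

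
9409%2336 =65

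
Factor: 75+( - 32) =43^1=   43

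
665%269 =127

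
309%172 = 137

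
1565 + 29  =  1594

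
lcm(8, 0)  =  0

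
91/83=91/83 = 1.10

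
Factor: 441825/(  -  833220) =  - 2^(  -  2)*3^( - 2)*5^1 * 43^1*137^1*1543^( - 1) = -  29455/55548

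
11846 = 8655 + 3191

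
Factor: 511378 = 2^1*7^1*36527^1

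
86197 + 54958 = 141155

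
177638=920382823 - 920205185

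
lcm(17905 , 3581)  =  17905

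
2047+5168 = 7215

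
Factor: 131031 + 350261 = 2^2* 7^1*17189^1 = 481292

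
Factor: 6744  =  2^3*3^1*281^1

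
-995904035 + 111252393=-884651642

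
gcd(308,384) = 4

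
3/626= 3/626 = 0.00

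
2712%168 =24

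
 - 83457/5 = -83457/5= - 16691.40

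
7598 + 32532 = 40130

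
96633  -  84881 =11752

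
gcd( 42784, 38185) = 7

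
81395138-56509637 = 24885501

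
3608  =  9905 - 6297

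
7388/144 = 51 + 11/36 = 51.31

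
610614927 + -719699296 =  - 109084369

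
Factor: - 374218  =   - 2^1*13^1 * 37^1 * 389^1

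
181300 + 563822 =745122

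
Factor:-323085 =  - 3^1*5^1*7^1*17^1 *181^1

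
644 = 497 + 147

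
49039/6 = 8173+ 1/6 = 8173.17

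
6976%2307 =55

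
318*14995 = 4768410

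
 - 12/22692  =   - 1 + 1890/1891 =- 0.00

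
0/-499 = 0/1 = - 0.00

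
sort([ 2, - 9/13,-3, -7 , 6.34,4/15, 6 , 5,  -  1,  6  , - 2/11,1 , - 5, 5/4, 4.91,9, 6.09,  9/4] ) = [ - 7 , - 5,-3  , - 1, - 9/13, - 2/11, 4/15, 1,5/4 , 2,9/4, 4.91, 5, 6, 6 , 6.09, 6.34, 9 ]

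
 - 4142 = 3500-7642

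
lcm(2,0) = 0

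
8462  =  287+8175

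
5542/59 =93 + 55/59 = 93.93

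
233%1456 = 233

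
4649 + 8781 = 13430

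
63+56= 119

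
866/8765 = 866/8765 = 0.10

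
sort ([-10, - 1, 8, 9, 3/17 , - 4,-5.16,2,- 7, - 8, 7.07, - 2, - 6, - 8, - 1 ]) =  [ - 10,  -  8, - 8, - 7,-6, - 5.16, -4, - 2, - 1 , - 1,3/17,  2,  7.07, 8,9]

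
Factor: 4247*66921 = 284213487 = 3^1*31^1*137^1* 22307^1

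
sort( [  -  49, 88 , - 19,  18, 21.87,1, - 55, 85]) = [ - 55, - 49, - 19, 1 , 18,21.87, 85, 88 ]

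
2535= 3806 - 1271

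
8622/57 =2874/19 = 151.26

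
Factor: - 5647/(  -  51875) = 5^ ( - 4 )*83^( -1)*5647^1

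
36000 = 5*7200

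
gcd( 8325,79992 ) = 9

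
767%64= 63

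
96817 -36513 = 60304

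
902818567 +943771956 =1846590523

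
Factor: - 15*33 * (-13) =6435 = 3^2*5^1*11^1*13^1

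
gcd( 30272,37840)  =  7568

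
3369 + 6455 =9824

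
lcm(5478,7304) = 21912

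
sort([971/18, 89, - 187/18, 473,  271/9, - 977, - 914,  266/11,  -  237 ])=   [ - 977, - 914, - 237 , - 187/18, 266/11, 271/9, 971/18,  89,473]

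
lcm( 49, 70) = 490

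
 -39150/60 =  - 1305/2 = - 652.50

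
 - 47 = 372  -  419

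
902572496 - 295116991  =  607455505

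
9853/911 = 10 + 743/911 = 10.82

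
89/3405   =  89/3405 = 0.03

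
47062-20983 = 26079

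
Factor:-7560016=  - 2^4*89^1 *5309^1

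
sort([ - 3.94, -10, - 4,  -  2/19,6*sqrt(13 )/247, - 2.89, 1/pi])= [-10, - 4, - 3.94, - 2.89, - 2/19, 6*sqrt( 13) /247, 1/pi]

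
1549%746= 57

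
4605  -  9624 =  - 5019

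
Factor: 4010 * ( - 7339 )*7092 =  - 208713233880 = - 2^3*3^2 *5^1*41^1*179^1*197^1*401^1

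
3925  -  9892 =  - 5967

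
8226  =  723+7503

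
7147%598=569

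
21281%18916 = 2365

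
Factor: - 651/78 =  - 2^ ( - 1 )  *7^1*13^(  -  1 )*31^1= - 217/26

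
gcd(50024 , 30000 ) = 8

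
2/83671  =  2/83671 =0.00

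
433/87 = 4 + 85/87  =  4.98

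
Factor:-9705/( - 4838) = 2^(- 1 )*  3^1*5^1*41^ ( - 1)*59^( - 1 ) * 647^1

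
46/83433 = 46/83433 = 0.00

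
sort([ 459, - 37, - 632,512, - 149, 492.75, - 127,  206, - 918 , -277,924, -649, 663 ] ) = [ - 918,  -  649,-632,-277, - 149, - 127,- 37,206,459,492.75,512,663, 924] 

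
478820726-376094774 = 102725952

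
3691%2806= 885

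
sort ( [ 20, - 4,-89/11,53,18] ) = [ - 89/11, - 4,18, 20,53]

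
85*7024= 597040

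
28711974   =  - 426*( - 67399)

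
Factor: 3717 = 3^2*7^1*59^1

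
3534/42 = 589/7  =  84.14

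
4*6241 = 24964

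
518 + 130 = 648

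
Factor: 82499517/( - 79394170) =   -  2^(- 1) *3^2*5^ ( - 1)*29^( - 1 )*273773^( - 1)*9166613^1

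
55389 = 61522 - 6133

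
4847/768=4847/768  =  6.31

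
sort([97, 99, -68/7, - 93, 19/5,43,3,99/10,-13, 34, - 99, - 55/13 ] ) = [-99 ,-93,  -  13, - 68/7, - 55/13, 3,  19/5, 99/10,  34, 43, 97,99]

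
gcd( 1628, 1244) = 4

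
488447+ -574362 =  - 85915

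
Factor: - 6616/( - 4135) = 2^3 * 5^( - 1 )  =  8/5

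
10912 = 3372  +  7540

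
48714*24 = 1169136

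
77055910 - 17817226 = 59238684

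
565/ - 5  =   - 113 +0/1 =- 113.00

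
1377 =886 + 491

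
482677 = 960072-477395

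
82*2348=192536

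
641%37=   12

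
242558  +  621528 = 864086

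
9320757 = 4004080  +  5316677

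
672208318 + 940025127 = 1612233445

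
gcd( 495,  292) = 1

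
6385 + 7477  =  13862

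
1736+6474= 8210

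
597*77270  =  46130190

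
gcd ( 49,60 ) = 1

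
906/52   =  17+11/26 = 17.42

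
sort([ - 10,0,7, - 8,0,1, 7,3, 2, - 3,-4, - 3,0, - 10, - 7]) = [ - 10, - 10, - 8, -7,-4, -3,-3,0, 0, 0,1,2,  3,7,7 ] 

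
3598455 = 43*83685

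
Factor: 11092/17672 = 2^ ( - 1 )*47^ (-1 )*59^1 = 59/94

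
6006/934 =6 + 201/467 = 6.43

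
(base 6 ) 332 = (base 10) 128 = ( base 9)152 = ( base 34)3q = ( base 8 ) 200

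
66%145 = 66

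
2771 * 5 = 13855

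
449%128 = 65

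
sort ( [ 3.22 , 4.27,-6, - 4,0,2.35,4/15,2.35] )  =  [ - 6, - 4, 0,4/15,2.35 , 2.35,3.22,4.27 ] 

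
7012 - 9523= - 2511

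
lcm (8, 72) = 72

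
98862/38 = 2601 + 12/19= 2601.63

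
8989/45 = 199  +  34/45 = 199.76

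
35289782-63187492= - 27897710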